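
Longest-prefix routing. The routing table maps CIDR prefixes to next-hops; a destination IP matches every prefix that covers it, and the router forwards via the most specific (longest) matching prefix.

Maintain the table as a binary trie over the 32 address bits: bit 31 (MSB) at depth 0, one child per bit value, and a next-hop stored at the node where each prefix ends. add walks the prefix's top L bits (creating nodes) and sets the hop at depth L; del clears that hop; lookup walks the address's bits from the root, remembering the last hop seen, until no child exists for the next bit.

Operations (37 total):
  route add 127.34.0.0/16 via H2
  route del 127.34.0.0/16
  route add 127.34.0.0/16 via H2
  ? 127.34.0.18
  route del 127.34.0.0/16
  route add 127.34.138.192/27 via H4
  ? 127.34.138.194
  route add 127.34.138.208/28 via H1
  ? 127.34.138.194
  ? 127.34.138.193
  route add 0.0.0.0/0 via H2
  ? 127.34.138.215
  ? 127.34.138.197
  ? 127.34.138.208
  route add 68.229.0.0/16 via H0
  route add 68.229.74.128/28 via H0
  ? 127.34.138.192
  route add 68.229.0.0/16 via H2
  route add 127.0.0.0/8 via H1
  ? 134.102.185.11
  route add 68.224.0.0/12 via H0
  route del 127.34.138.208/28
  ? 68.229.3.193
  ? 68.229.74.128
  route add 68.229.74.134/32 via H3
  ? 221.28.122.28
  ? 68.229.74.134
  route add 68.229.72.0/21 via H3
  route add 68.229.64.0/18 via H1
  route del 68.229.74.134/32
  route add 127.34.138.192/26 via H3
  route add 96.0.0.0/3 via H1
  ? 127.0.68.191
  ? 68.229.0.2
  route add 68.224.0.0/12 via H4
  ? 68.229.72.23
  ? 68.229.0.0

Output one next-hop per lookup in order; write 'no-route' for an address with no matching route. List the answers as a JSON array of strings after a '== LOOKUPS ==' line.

Trace:
  + 127.34.0.0/16 (H2) depth=16
  - 127.34.0.0/16 clear@16
  + 127.34.0.0/16 (H2) depth=16
  lookup 127.34.0.18: bits 0111111100100010 walk d0:-→d1:-→d2:-→d3:-→d4:-→d5:-→d6:-→d7:-→d8:-→d9:-→d10:-→d11:-→d12:-→d13:-→d14:-→d15:-→d16:H2 -> H2
  - 127.34.0.0/16 clear@16
  + 127.34.138.192/27 (H4) depth=27
  lookup 127.34.138.194: bits 011111110010001010001010110 walk d0:-→d1:-→d2:-→d3:-→d4:-→d5:-→d6:-→d7:-→d8:-→d9:-→d10:-→d11:-→d12:-→d13:-→d14:-→d15:-→d16:-→d17:-→d18:-→d19:-→d20:-→d21:-→d22:-→d23:-→d24:-→d25:-→d26:-→d27:H4 -> H4
  + 127.34.138.208/28 (H1) depth=28
  lookup 127.34.138.194: bits 011111110010001010001010110 walk d0:-→d1:-→d2:-→d3:-→d4:-→d5:-→d6:-→d7:-→d8:-→d9:-→d10:-→d11:-→d12:-→d13:-→d14:-→d15:-→d16:-→d17:-→d18:-→d19:-→d20:-→d21:-→d22:-→d23:-→d24:-→d25:-→d26:-→d27:H4 -> H4
  lookup 127.34.138.193: bits 011111110010001010001010110 walk d0:-→d1:-→d2:-→d3:-→d4:-→d5:-→d6:-→d7:-→d8:-→d9:-→d10:-→d11:-→d12:-→d13:-→d14:-→d15:-→d16:-→d17:-→d18:-→d19:-→d20:-→d21:-→d22:-→d23:-→d24:-→d25:-→d26:-→d27:H4 -> H4
  + 0.0.0.0/0 (H2) depth=0
  lookup 127.34.138.215: bits 0111111100100010100010101101 walk d0:H2→d1:-→d2:-→d3:-→d4:-→d5:-→d6:-→d7:-→d8:-→d9:-→d10:-→d11:-→d12:-→d13:-→d14:-→d15:-→d16:-→d17:-→d18:-→d19:-→d20:-→d21:-→d22:-→d23:-→d24:-→d25:-→d26:-→d27:H4→d28:H1 -> H1
  lookup 127.34.138.197: bits 011111110010001010001010110 walk d0:H2→d1:-→d2:-→d3:-→d4:-→d5:-→d6:-→d7:-→d8:-→d9:-→d10:-→d11:-→d12:-→d13:-→d14:-→d15:-→d16:-→d17:-→d18:-→d19:-→d20:-→d21:-→d22:-→d23:-→d24:-→d25:-→d26:-→d27:H4 -> H4
  lookup 127.34.138.208: bits 0111111100100010100010101101 walk d0:H2→d1:-→d2:-→d3:-→d4:-→d5:-→d6:-→d7:-→d8:-→d9:-→d10:-→d11:-→d12:-→d13:-→d14:-→d15:-→d16:-→d17:-→d18:-→d19:-→d20:-→d21:-→d22:-→d23:-→d24:-→d25:-→d26:-→d27:H4→d28:H1 -> H1
  + 68.229.0.0/16 (H0) depth=16
  + 68.229.74.128/28 (H0) depth=28
  lookup 127.34.138.192: bits 011111110010001010001010110 walk d0:H2→d1:-→d2:-→d3:-→d4:-→d5:-→d6:-→d7:-→d8:-→d9:-→d10:-→d11:-→d12:-→d13:-→d14:-→d15:-→d16:-→d17:-→d18:-→d19:-→d20:-→d21:-→d22:-→d23:-→d24:-→d25:-→d26:-→d27:H4 -> H4
  + 68.229.0.0/16 (H2) depth=16
  + 127.0.0.0/8 (H1) depth=8
  lookup 134.102.185.11: bits ε walk d0:H2 -> H2
  + 68.224.0.0/12 (H0) depth=12
  - 127.34.138.208/28 clear@28
  lookup 68.229.3.193: bits 01000100111001010 walk d0:H2→d1:-→d2:-→d3:-→d4:-→d5:-→d6:-→d7:-→d8:-→d9:-→d10:-→d11:-→d12:H0→d13:-→d14:-→d15:-→d16:H2→d17:- -> H2
  lookup 68.229.74.128: bits 0100010011100101010010101000 walk d0:H2→d1:-→d2:-→d3:-→d4:-→d5:-→d6:-→d7:-→d8:-→d9:-→d10:-→d11:-→d12:H0→d13:-→d14:-→d15:-→d16:H2→d17:-→d18:-→d19:-→d20:-→d21:-→d22:-→d23:-→d24:-→d25:-→d26:-→d27:-→d28:H0 -> H0
  + 68.229.74.134/32 (H3) depth=32
  lookup 221.28.122.28: bits ε walk d0:H2 -> H2
  lookup 68.229.74.134: bits 01000100111001010100101010000110 walk d0:H2→d1:-→d2:-→d3:-→d4:-→d5:-→d6:-→d7:-→d8:-→d9:-→d10:-→d11:-→d12:H0→d13:-→d14:-→d15:-→d16:H2→d17:-→d18:-→d19:-→d20:-→d21:-→d22:-→d23:-→d24:-→d25:-→d26:-→d27:-→d28:H0→d29:-→d30:-→d31:-→d32:H3 -> H3
  + 68.229.72.0/21 (H3) depth=21
  + 68.229.64.0/18 (H1) depth=18
  - 68.229.74.134/32 clear@32
  + 127.34.138.192/26 (H3) depth=26
  + 96.0.0.0/3 (H1) depth=3
  lookup 127.0.68.191: bits 0111111100 walk d0:H2→d1:-→d2:-→d3:H1→d4:-→d5:-→d6:-→d7:-→d8:H1→d9:-→d10:- -> H1
  lookup 68.229.0.2: bits 01000100111001010 walk d0:H2→d1:-→d2:-→d3:-→d4:-→d5:-→d6:-→d7:-→d8:-→d9:-→d10:-→d11:-→d12:H0→d13:-→d14:-→d15:-→d16:H2→d17:- -> H2
  + 68.224.0.0/12 (H4) depth=12
  lookup 68.229.72.23: bits 0100010011100101010010 walk d0:H2→d1:-→d2:-→d3:-→d4:-→d5:-→d6:-→d7:-→d8:-→d9:-→d10:-→d11:-→d12:H4→d13:-→d14:-→d15:-→d16:H2→d17:-→d18:H1→d19:-→d20:-→d21:H3→d22:- -> H3
  lookup 68.229.0.0: bits 01000100111001010 walk d0:H2→d1:-→d2:-→d3:-→d4:-→d5:-→d6:-→d7:-→d8:-→d9:-→d10:-→d11:-→d12:H4→d13:-→d14:-→d15:-→d16:H2→d17:- -> H2

== LOOKUPS ==
["H2","H4","H4","H4","H1","H4","H1","H4","H2","H2","H0","H2","H3","H1","H2","H3","H2"]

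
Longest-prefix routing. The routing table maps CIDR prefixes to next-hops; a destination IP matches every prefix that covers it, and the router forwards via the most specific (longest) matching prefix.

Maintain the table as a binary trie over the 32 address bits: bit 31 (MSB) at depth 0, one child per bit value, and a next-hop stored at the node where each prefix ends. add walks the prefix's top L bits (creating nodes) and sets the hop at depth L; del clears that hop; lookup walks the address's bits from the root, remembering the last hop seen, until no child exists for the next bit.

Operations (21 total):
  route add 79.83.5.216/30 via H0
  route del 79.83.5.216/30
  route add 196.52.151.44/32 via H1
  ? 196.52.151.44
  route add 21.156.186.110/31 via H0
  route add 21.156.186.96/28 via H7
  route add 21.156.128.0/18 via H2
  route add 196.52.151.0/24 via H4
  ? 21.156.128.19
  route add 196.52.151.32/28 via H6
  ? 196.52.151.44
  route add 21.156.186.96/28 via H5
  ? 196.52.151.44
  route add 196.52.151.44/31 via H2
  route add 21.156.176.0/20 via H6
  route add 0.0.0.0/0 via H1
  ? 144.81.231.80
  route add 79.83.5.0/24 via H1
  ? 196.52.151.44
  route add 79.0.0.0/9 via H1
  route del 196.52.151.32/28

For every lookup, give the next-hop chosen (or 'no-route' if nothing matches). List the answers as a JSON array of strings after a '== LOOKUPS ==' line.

Trace:
  add 79.83.5.216/30 -> H0 at depth 30
  - 79.83.5.216/30 clear@30
  add 196.52.151.44/32 -> H1 at depth 32
  lookup 196.52.151.44: bits 11000100001101001001011100101100 walk d0:-→d1:-→d2:-→d3:-→d4:-→d5:-→d6:-→d7:-→d8:-→d9:-→d10:-→d11:-→d12:-→d13:-→d14:-→d15:-→d16:-→d17:-→d18:-→d19:-→d20:-→d21:-→d22:-→d23:-→d24:-→d25:-→d26:-→d27:-→d28:-→d29:-→d30:-→d31:-→d32:H1 -> H1
  add 21.156.186.110/31 -> H0 at depth 31
  add 21.156.186.96/28 -> H7 at depth 28
  add 21.156.128.0/18 -> H2 at depth 18
  add 196.52.151.0/24 -> H4 at depth 24
  lookup 21.156.128.19: bits 000101011001110010 walk d0:-→d1:-→d2:-→d3:-→d4:-→d5:-→d6:-→d7:-→d8:-→d9:-→d10:-→d11:-→d12:-→d13:-→d14:-→d15:-→d16:-→d17:-→d18:H2 -> H2
  add 196.52.151.32/28 -> H6 at depth 28
  lookup 196.52.151.44: bits 11000100001101001001011100101100 walk d0:-→d1:-→d2:-→d3:-→d4:-→d5:-→d6:-→d7:-→d8:-→d9:-→d10:-→d11:-→d12:-→d13:-→d14:-→d15:-→d16:-→d17:-→d18:-→d19:-→d20:-→d21:-→d22:-→d23:-→d24:H4→d25:-→d26:-→d27:-→d28:H6→d29:-→d30:-→d31:-→d32:H1 -> H1
  add 21.156.186.96/28 -> H5 at depth 28
  lookup 196.52.151.44: bits 11000100001101001001011100101100 walk d0:-→d1:-→d2:-→d3:-→d4:-→d5:-→d6:-→d7:-→d8:-→d9:-→d10:-→d11:-→d12:-→d13:-→d14:-→d15:-→d16:-→d17:-→d18:-→d19:-→d20:-→d21:-→d22:-→d23:-→d24:H4→d25:-→d26:-→d27:-→d28:H6→d29:-→d30:-→d31:-→d32:H1 -> H1
  add 196.52.151.44/31 -> H2 at depth 31
  add 21.156.176.0/20 -> H6 at depth 20
  add 0.0.0.0/0 -> H1 at depth 0
  lookup 144.81.231.80: bits 1 walk d0:H1→d1:- -> H1
  add 79.83.5.0/24 -> H1 at depth 24
  lookup 196.52.151.44: bits 11000100001101001001011100101100 walk d0:H1→d1:-→d2:-→d3:-→d4:-→d5:-→d6:-→d7:-→d8:-→d9:-→d10:-→d11:-→d12:-→d13:-→d14:-→d15:-→d16:-→d17:-→d18:-→d19:-→d20:-→d21:-→d22:-→d23:-→d24:H4→d25:-→d26:-→d27:-→d28:H6→d29:-→d30:-→d31:H2→d32:H1 -> H1
  add 79.0.0.0/9 -> H1 at depth 9
  - 196.52.151.32/28 clear@28

== LOOKUPS ==
["H1","H2","H1","H1","H1","H1"]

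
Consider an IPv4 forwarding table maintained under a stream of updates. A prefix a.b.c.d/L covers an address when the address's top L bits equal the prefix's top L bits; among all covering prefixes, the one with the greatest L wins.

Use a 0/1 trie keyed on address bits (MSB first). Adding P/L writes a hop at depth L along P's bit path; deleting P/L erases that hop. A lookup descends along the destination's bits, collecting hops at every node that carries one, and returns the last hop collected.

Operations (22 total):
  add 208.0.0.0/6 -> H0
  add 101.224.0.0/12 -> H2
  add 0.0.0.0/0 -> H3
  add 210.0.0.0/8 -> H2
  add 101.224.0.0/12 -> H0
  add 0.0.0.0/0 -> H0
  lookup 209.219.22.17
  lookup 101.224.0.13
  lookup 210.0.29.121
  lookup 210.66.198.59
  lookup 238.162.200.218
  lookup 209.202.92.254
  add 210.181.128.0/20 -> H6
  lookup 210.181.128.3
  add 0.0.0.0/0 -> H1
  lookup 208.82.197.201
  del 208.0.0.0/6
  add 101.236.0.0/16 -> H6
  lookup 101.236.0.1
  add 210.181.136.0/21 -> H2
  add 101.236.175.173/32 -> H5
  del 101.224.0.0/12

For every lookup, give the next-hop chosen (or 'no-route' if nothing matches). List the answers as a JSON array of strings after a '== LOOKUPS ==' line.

Trace:
  + 208.0.0.0/6 (H0) depth=6
  + 101.224.0.0/12 (H2) depth=12
  + 0.0.0.0/0 (H3) depth=0
  + 210.0.0.0/8 (H2) depth=8
  + 101.224.0.0/12 (H0) depth=12
  + 0.0.0.0/0 (H0) depth=0
  ? 209.219.22.17  path d0:H0→d1:-→d2:-→d3:-→d4:-→d5:-→d6:H0  best=H0
  ? 101.224.0.13  path d0:H0→d1:-→d2:-→d3:-→d4:-→d5:-→d6:-→d7:-→d8:-→d9:-→d10:-→d11:-→d12:H0  best=H0
  ? 210.0.29.121  path d0:H0→d1:-→d2:-→d3:-→d4:-→d5:-→d6:H0→d7:-→d8:H2  best=H2
  ? 210.66.198.59  path d0:H0→d1:-→d2:-→d3:-→d4:-→d5:-→d6:H0→d7:-→d8:H2  best=H2
  ? 238.162.200.218  path d0:H0→d1:-→d2:-  best=H0
  ? 209.202.92.254  path d0:H0→d1:-→d2:-→d3:-→d4:-→d5:-→d6:H0  best=H0
  + 210.181.128.0/20 (H6) depth=20
  ? 210.181.128.3  path d0:H0→d1:-→d2:-→d3:-→d4:-→d5:-→d6:H0→d7:-→d8:H2→d9:-→d10:-→d11:-→d12:-→d13:-→d14:-→d15:-→d16:-→d17:-→d18:-→d19:-→d20:H6  best=H6
  + 0.0.0.0/0 (H1) depth=0
  ? 208.82.197.201  path d0:H1→d1:-→d2:-→d3:-→d4:-→d5:-→d6:H0  best=H0
  - 208.0.0.0/6 clear@6
  + 101.236.0.0/16 (H6) depth=16
  ? 101.236.0.1  path d0:H1→d1:-→d2:-→d3:-→d4:-→d5:-→d6:-→d7:-→d8:-→d9:-→d10:-→d11:-→d12:H0→d13:-→d14:-→d15:-→d16:H6  best=H6
  + 210.181.136.0/21 (H2) depth=21
  + 101.236.175.173/32 (H5) depth=32
  - 101.224.0.0/12 clear@12

== LOOKUPS ==
["H0","H0","H2","H2","H0","H0","H6","H0","H6"]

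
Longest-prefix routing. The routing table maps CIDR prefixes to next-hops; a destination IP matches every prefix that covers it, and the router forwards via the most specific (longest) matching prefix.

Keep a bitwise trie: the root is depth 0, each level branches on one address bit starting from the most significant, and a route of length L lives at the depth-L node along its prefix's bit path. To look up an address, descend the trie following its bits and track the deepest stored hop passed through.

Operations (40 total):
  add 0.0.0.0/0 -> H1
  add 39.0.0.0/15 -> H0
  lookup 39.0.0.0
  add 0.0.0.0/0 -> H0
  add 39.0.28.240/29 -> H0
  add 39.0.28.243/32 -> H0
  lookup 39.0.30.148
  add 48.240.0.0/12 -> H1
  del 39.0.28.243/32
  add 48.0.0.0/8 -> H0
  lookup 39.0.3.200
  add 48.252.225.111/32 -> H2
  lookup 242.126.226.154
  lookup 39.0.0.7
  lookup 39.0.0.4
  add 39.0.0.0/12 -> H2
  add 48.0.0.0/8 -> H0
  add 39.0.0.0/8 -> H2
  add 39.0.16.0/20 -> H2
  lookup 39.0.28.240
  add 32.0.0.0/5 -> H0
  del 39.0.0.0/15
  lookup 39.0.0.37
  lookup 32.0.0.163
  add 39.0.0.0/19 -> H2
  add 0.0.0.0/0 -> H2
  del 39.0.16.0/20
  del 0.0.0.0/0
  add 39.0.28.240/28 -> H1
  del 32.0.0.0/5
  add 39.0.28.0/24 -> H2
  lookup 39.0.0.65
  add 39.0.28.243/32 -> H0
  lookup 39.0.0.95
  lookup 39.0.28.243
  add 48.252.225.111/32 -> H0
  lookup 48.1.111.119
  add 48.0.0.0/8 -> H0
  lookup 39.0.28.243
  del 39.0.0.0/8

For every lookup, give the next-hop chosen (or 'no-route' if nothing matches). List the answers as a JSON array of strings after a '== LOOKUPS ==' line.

Process each operation:
  + 0.0.0.0/0 (H1) depth=0
  + 39.0.0.0/15 (H0) depth=15
  ? 39.0.0.0  path d0:H1→d1:-→d2:-→d3:-→d4:-→d5:-→d6:-→d7:-→d8:-→d9:-→d10:-→d11:-→d12:-→d13:-→d14:-→d15:H0  best=H0
  + 0.0.0.0/0 (H0) depth=0
  + 39.0.28.240/29 (H0) depth=29
  + 39.0.28.243/32 (H0) depth=32
  ? 39.0.30.148  path d0:H0→d1:-→d2:-→d3:-→d4:-→d5:-→d6:-→d7:-→d8:-→d9:-→d10:-→d11:-→d12:-→d13:-→d14:-→d15:H0→d16:-→d17:-→d18:-→d19:-→d20:-→d21:-→d22:-  best=H0
  + 48.240.0.0/12 (H1) depth=12
  - 39.0.28.243/32 clear@32
  + 48.0.0.0/8 (H0) depth=8
  ? 39.0.3.200  path d0:H0→d1:-→d2:-→d3:-→d4:-→d5:-→d6:-→d7:-→d8:-→d9:-→d10:-→d11:-→d12:-→d13:-→d14:-→d15:H0→d16:-→d17:-→d18:-→d19:-  best=H0
  + 48.252.225.111/32 (H2) depth=32
  ? 242.126.226.154  path d0:H0  best=H0
  ? 39.0.0.7  path d0:H0→d1:-→d2:-→d3:-→d4:-→d5:-→d6:-→d7:-→d8:-→d9:-→d10:-→d11:-→d12:-→d13:-→d14:-→d15:H0→d16:-→d17:-→d18:-→d19:-  best=H0
  ? 39.0.0.4  path d0:H0→d1:-→d2:-→d3:-→d4:-→d5:-→d6:-→d7:-→d8:-→d9:-→d10:-→d11:-→d12:-→d13:-→d14:-→d15:H0→d16:-→d17:-→d18:-→d19:-  best=H0
  + 39.0.0.0/12 (H2) depth=12
  + 48.0.0.0/8 (H0) depth=8
  + 39.0.0.0/8 (H2) depth=8
  + 39.0.16.0/20 (H2) depth=20
  ? 39.0.28.240  path d0:H0→d1:-→d2:-→d3:-→d4:-→d5:-→d6:-→d7:-→d8:H2→d9:-→d10:-→d11:-→d12:H2→d13:-→d14:-→d15:H0→d16:-→d17:-→d18:-→d19:-→d20:H2→d21:-→d22:-→d23:-→d24:-→d25:-→d26:-→d27:-→d28:-→d29:H0→d30:-  best=H0
  + 32.0.0.0/5 (H0) depth=5
  - 39.0.0.0/15 clear@15
  ? 39.0.0.37  path d0:H0→d1:-→d2:-→d3:-→d4:-→d5:H0→d6:-→d7:-→d8:H2→d9:-→d10:-→d11:-→d12:H2→d13:-→d14:-→d15:-→d16:-→d17:-→d18:-→d19:-  best=H2
  ? 32.0.0.163  path d0:H0→d1:-→d2:-→d3:-→d4:-→d5:H0  best=H0
  + 39.0.0.0/19 (H2) depth=19
  + 0.0.0.0/0 (H2) depth=0
  - 39.0.16.0/20 clear@20
  - 0.0.0.0/0 clear@0
  + 39.0.28.240/28 (H1) depth=28
  - 32.0.0.0/5 clear@5
  + 39.0.28.0/24 (H2) depth=24
  ? 39.0.0.65  path d0:-→d1:-→d2:-→d3:-→d4:-→d5:-→d6:-→d7:-→d8:H2→d9:-→d10:-→d11:-→d12:H2→d13:-→d14:-→d15:-→d16:-→d17:-→d18:-→d19:H2  best=H2
  + 39.0.28.243/32 (H0) depth=32
  ? 39.0.0.95  path d0:-→d1:-→d2:-→d3:-→d4:-→d5:-→d6:-→d7:-→d8:H2→d9:-→d10:-→d11:-→d12:H2→d13:-→d14:-→d15:-→d16:-→d17:-→d18:-→d19:H2  best=H2
  ? 39.0.28.243  path d0:-→d1:-→d2:-→d3:-→d4:-→d5:-→d6:-→d7:-→d8:H2→d9:-→d10:-→d11:-→d12:H2→d13:-→d14:-→d15:-→d16:-→d17:-→d18:-→d19:H2→d20:-→d21:-→d22:-→d23:-→d24:H2→d25:-→d26:-→d27:-→d28:H1→d29:H0→d30:-→d31:-→d32:H0  best=H0
  + 48.252.225.111/32 (H0) depth=32
  ? 48.1.111.119  path d0:-→d1:-→d2:-→d3:-→d4:-→d5:-→d6:-→d7:-→d8:H0  best=H0
  + 48.0.0.0/8 (H0) depth=8
  ? 39.0.28.243  path d0:-→d1:-→d2:-→d3:-→d4:-→d5:-→d6:-→d7:-→d8:H2→d9:-→d10:-→d11:-→d12:H2→d13:-→d14:-→d15:-→d16:-→d17:-→d18:-→d19:H2→d20:-→d21:-→d22:-→d23:-→d24:H2→d25:-→d26:-→d27:-→d28:H1→d29:H0→d30:-→d31:-→d32:H0  best=H0
  - 39.0.0.0/8 clear@8

== LOOKUPS ==
["H0","H0","H0","H0","H0","H0","H0","H2","H0","H2","H2","H0","H0","H0"]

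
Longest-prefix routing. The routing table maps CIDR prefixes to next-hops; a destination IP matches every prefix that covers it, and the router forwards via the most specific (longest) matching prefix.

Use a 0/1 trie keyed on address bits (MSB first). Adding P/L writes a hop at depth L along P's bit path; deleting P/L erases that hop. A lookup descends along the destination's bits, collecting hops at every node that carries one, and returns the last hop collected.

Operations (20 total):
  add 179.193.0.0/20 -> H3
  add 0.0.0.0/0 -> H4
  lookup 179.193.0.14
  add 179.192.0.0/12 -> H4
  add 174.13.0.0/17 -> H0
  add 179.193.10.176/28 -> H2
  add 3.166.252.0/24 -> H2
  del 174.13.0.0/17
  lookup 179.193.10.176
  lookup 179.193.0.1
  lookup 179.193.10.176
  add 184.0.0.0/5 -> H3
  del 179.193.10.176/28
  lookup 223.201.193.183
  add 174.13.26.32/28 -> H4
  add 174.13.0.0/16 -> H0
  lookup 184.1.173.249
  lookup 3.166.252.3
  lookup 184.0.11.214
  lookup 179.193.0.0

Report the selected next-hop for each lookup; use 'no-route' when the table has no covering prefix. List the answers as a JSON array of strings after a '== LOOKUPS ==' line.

Apply in order:
  + 179.193.0.0/20 (H3) depth=20
  + 0.0.0.0/0 (H4) depth=0
  lookup 179.193.0.14: bits 10110011110000010000 walk d0:H4→d1:-→d2:-→d3:-→d4:-→d5:-→d6:-→d7:-→d8:-→d9:-→d10:-→d11:-→d12:-→d13:-→d14:-→d15:-→d16:-→d17:-→d18:-→d19:-→d20:H3 -> H3
  + 179.192.0.0/12 (H4) depth=12
  + 174.13.0.0/17 (H0) depth=17
  + 179.193.10.176/28 (H2) depth=28
  + 3.166.252.0/24 (H2) depth=24
  del 174.13.0.0/17 (clear depth 17)
  lookup 179.193.10.176: bits 1011001111000001000010101011 walk d0:H4→d1:-→d2:-→d3:-→d4:-→d5:-→d6:-→d7:-→d8:-→d9:-→d10:-→d11:-→d12:H4→d13:-→d14:-→d15:-→d16:-→d17:-→d18:-→d19:-→d20:H3→d21:-→d22:-→d23:-→d24:-→d25:-→d26:-→d27:-→d28:H2 -> H2
  lookup 179.193.0.1: bits 10110011110000010000 walk d0:H4→d1:-→d2:-→d3:-→d4:-→d5:-→d6:-→d7:-→d8:-→d9:-→d10:-→d11:-→d12:H4→d13:-→d14:-→d15:-→d16:-→d17:-→d18:-→d19:-→d20:H3 -> H3
  lookup 179.193.10.176: bits 1011001111000001000010101011 walk d0:H4→d1:-→d2:-→d3:-→d4:-→d5:-→d6:-→d7:-→d8:-→d9:-→d10:-→d11:-→d12:H4→d13:-→d14:-→d15:-→d16:-→d17:-→d18:-→d19:-→d20:H3→d21:-→d22:-→d23:-→d24:-→d25:-→d26:-→d27:-→d28:H2 -> H2
  + 184.0.0.0/5 (H3) depth=5
  del 179.193.10.176/28 (clear depth 28)
  lookup 223.201.193.183: bits 1 walk d0:H4→d1:- -> H4
  + 174.13.26.32/28 (H4) depth=28
  + 174.13.0.0/16 (H0) depth=16
  lookup 184.1.173.249: bits 10111 walk d0:H4→d1:-→d2:-→d3:-→d4:-→d5:H3 -> H3
  lookup 3.166.252.3: bits 000000111010011011111100 walk d0:H4→d1:-→d2:-→d3:-→d4:-→d5:-→d6:-→d7:-→d8:-→d9:-→d10:-→d11:-→d12:-→d13:-→d14:-→d15:-→d16:-→d17:-→d18:-→d19:-→d20:-→d21:-→d22:-→d23:-→d24:H2 -> H2
  lookup 184.0.11.214: bits 10111 walk d0:H4→d1:-→d2:-→d3:-→d4:-→d5:H3 -> H3
  lookup 179.193.0.0: bits 10110011110000010000 walk d0:H4→d1:-→d2:-→d3:-→d4:-→d5:-→d6:-→d7:-→d8:-→d9:-→d10:-→d11:-→d12:H4→d13:-→d14:-→d15:-→d16:-→d17:-→d18:-→d19:-→d20:H3 -> H3

== LOOKUPS ==
["H3","H2","H3","H2","H4","H3","H2","H3","H3"]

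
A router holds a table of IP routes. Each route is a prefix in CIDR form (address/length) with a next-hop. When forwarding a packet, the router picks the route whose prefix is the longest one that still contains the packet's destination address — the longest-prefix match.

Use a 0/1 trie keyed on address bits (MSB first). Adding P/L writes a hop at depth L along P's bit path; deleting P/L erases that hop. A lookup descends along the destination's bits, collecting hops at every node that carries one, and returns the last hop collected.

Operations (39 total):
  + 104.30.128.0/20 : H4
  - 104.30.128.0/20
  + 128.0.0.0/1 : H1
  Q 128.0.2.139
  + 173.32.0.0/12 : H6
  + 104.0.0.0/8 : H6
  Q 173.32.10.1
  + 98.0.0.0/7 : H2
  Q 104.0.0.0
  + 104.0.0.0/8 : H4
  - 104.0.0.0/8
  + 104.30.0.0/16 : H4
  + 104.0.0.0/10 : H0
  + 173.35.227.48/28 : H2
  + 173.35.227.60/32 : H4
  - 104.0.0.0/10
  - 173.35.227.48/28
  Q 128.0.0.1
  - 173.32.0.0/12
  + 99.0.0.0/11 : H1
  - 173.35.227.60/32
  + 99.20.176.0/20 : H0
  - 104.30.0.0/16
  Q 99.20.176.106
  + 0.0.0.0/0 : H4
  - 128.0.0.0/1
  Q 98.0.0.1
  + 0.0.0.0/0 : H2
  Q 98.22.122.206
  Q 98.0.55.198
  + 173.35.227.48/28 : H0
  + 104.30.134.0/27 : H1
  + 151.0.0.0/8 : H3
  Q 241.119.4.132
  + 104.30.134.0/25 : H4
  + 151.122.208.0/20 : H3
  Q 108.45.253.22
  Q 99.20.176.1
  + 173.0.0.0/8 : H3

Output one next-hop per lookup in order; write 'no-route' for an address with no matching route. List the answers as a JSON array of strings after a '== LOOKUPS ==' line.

Apply in order:
  add 104.30.128.0/20 -> H4 at depth 20
  - 104.30.128.0/20 clear@20
  add 128.0.0.0/1 -> H1 at depth 1
  ? 128.0.2.139  path d0:-→d1:H1  best=H1
  add 173.32.0.0/12 -> H6 at depth 12
  add 104.0.0.0/8 -> H6 at depth 8
  ? 173.32.10.1  path d0:-→d1:H1→d2:-→d3:-→d4:-→d5:-→d6:-→d7:-→d8:-→d9:-→d10:-→d11:-→d12:H6  best=H6
  add 98.0.0.0/7 -> H2 at depth 7
  ? 104.0.0.0  path d0:-→d1:-→d2:-→d3:-→d4:-→d5:-→d6:-→d7:-→d8:H6→d9:-→d10:-→d11:-  best=H6
  add 104.0.0.0/8 -> H4 at depth 8
  - 104.0.0.0/8 clear@8
  add 104.30.0.0/16 -> H4 at depth 16
  add 104.0.0.0/10 -> H0 at depth 10
  add 173.35.227.48/28 -> H2 at depth 28
  add 173.35.227.60/32 -> H4 at depth 32
  - 104.0.0.0/10 clear@10
  - 173.35.227.48/28 clear@28
  ? 128.0.0.1  path d0:-→d1:H1→d2:-  best=H1
  - 173.32.0.0/12 clear@12
  add 99.0.0.0/11 -> H1 at depth 11
  - 173.35.227.60/32 clear@32
  add 99.20.176.0/20 -> H0 at depth 20
  - 104.30.0.0/16 clear@16
  ? 99.20.176.106  path d0:-→d1:-→d2:-→d3:-→d4:-→d5:-→d6:-→d7:H2→d8:-→d9:-→d10:-→d11:H1→d12:-→d13:-→d14:-→d15:-→d16:-→d17:-→d18:-→d19:-→d20:H0  best=H0
  add 0.0.0.0/0 -> H4 at depth 0
  - 128.0.0.0/1 clear@1
  ? 98.0.0.1  path d0:H4→d1:-→d2:-→d3:-→d4:-→d5:-→d6:-→d7:H2  best=H2
  add 0.0.0.0/0 -> H2 at depth 0
  ? 98.22.122.206  path d0:H2→d1:-→d2:-→d3:-→d4:-→d5:-→d6:-→d7:H2  best=H2
  ? 98.0.55.198  path d0:H2→d1:-→d2:-→d3:-→d4:-→d5:-→d6:-→d7:H2  best=H2
  add 173.35.227.48/28 -> H0 at depth 28
  add 104.30.134.0/27 -> H1 at depth 27
  add 151.0.0.0/8 -> H3 at depth 8
  ? 241.119.4.132  path d0:H2→d1:-  best=H2
  add 104.30.134.0/25 -> H4 at depth 25
  add 151.122.208.0/20 -> H3 at depth 20
  ? 108.45.253.22  path d0:H2→d1:-→d2:-→d3:-→d4:-→d5:-  best=H2
  ? 99.20.176.1  path d0:H2→d1:-→d2:-→d3:-→d4:-→d5:-→d6:-→d7:H2→d8:-→d9:-→d10:-→d11:H1→d12:-→d13:-→d14:-→d15:-→d16:-→d17:-→d18:-→d19:-→d20:H0  best=H0
  add 173.0.0.0/8 -> H3 at depth 8

== LOOKUPS ==
["H1","H6","H6","H1","H0","H2","H2","H2","H2","H2","H0"]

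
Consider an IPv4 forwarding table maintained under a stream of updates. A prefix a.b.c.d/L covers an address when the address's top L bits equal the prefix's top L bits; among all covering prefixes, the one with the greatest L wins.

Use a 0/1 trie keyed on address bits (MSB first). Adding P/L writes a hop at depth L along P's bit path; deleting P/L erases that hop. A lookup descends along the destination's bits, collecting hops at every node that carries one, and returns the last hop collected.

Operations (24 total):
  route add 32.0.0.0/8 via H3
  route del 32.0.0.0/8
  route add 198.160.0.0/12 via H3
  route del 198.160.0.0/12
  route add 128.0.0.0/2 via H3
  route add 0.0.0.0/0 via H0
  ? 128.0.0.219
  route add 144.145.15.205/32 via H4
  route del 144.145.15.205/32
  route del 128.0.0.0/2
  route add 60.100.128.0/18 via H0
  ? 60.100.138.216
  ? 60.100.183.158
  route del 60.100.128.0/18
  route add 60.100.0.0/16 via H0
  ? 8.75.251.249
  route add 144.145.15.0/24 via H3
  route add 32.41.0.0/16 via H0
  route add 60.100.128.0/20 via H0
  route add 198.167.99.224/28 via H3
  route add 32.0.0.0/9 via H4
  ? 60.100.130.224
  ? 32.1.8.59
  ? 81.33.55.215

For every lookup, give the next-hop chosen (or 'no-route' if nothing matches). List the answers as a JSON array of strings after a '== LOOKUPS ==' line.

Process each operation:
  + 32.0.0.0/8 (H3) depth=8
  - 32.0.0.0/8 clear@8
  + 198.160.0.0/12 (H3) depth=12
  - 198.160.0.0/12 clear@12
  + 128.0.0.0/2 (H3) depth=2
  + 0.0.0.0/0 (H0) depth=0
  Q 128.0.0.219: descend 10 ; hops seen [H0,H3] ; pick H3
  + 144.145.15.205/32 (H4) depth=32
  - 144.145.15.205/32 clear@32
  - 128.0.0.0/2 clear@2
  + 60.100.128.0/18 (H0) depth=18
  Q 60.100.138.216: descend 001111000110010010 ; hops seen [H0,H0] ; pick H0
  Q 60.100.183.158: descend 001111000110010010 ; hops seen [H0,H0] ; pick H0
  - 60.100.128.0/18 clear@18
  + 60.100.0.0/16 (H0) depth=16
  Q 8.75.251.249: descend 00 ; hops seen [H0] ; pick H0
  + 144.145.15.0/24 (H3) depth=24
  + 32.41.0.0/16 (H0) depth=16
  + 60.100.128.0/20 (H0) depth=20
  + 198.167.99.224/28 (H3) depth=28
  + 32.0.0.0/9 (H4) depth=9
  Q 60.100.130.224: descend 00111100011001001000 ; hops seen [H0,H0,H0] ; pick H0
  Q 32.1.8.59: descend 0010000000 ; hops seen [H0,H4] ; pick H4
  Q 81.33.55.215: descend 0 ; hops seen [H0] ; pick H0

== LOOKUPS ==
["H3","H0","H0","H0","H0","H4","H0"]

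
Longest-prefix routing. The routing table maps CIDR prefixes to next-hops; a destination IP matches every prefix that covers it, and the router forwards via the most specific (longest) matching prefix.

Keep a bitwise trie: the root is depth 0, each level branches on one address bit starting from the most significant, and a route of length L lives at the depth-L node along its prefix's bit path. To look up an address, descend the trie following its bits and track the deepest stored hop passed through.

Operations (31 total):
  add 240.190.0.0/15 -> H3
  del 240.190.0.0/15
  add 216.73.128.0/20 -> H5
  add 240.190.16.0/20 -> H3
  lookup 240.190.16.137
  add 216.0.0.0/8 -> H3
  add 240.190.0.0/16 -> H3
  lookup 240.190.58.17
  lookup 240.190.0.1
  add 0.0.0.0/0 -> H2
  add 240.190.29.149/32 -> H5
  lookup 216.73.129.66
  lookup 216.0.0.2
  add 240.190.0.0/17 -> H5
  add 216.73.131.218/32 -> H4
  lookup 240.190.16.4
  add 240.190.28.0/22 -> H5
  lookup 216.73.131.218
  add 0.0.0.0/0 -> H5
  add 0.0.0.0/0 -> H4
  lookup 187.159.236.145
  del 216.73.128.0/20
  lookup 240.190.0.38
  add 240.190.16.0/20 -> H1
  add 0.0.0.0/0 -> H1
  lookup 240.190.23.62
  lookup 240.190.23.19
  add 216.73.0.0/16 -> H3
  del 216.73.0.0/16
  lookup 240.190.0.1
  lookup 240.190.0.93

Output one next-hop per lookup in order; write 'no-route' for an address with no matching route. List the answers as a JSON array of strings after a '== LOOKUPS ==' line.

Trace:
  add 240.190.0.0/15 -> H3 at depth 15
  - 240.190.0.0/15 clear@15
  add 216.73.128.0/20 -> H5 at depth 20
  add 240.190.16.0/20 -> H3 at depth 20
  lookup 240.190.16.137: bits 11110000101111100001 walk d0:-→d1:-→d2:-→d3:-→d4:-→d5:-→d6:-→d7:-→d8:-→d9:-→d10:-→d11:-→d12:-→d13:-→d14:-→d15:-→d16:-→d17:-→d18:-→d19:-→d20:H3 -> H3
  add 216.0.0.0/8 -> H3 at depth 8
  add 240.190.0.0/16 -> H3 at depth 16
  lookup 240.190.58.17: bits 111100001011111000 walk d0:-→d1:-→d2:-→d3:-→d4:-→d5:-→d6:-→d7:-→d8:-→d9:-→d10:-→d11:-→d12:-→d13:-→d14:-→d15:-→d16:H3→d17:-→d18:- -> H3
  lookup 240.190.0.1: bits 1111000010111110000 walk d0:-→d1:-→d2:-→d3:-→d4:-→d5:-→d6:-→d7:-→d8:-→d9:-→d10:-→d11:-→d12:-→d13:-→d14:-→d15:-→d16:H3→d17:-→d18:-→d19:- -> H3
  add 0.0.0.0/0 -> H2 at depth 0
  add 240.190.29.149/32 -> H5 at depth 32
  lookup 216.73.129.66: bits 11011000010010011000 walk d0:H2→d1:-→d2:-→d3:-→d4:-→d5:-→d6:-→d7:-→d8:H3→d9:-→d10:-→d11:-→d12:-→d13:-→d14:-→d15:-→d16:-→d17:-→d18:-→d19:-→d20:H5 -> H5
  lookup 216.0.0.2: bits 110110000 walk d0:H2→d1:-→d2:-→d3:-→d4:-→d5:-→d6:-→d7:-→d8:H3→d9:- -> H3
  add 240.190.0.0/17 -> H5 at depth 17
  add 216.73.131.218/32 -> H4 at depth 32
  lookup 240.190.16.4: bits 11110000101111100001 walk d0:H2→d1:-→d2:-→d3:-→d4:-→d5:-→d6:-→d7:-→d8:-→d9:-→d10:-→d11:-→d12:-→d13:-→d14:-→d15:-→d16:H3→d17:H5→d18:-→d19:-→d20:H3 -> H3
  add 240.190.28.0/22 -> H5 at depth 22
  lookup 216.73.131.218: bits 11011000010010011000001111011010 walk d0:H2→d1:-→d2:-→d3:-→d4:-→d5:-→d6:-→d7:-→d8:H3→d9:-→d10:-→d11:-→d12:-→d13:-→d14:-→d15:-→d16:-→d17:-→d18:-→d19:-→d20:H5→d21:-→d22:-→d23:-→d24:-→d25:-→d26:-→d27:-→d28:-→d29:-→d30:-→d31:-→d32:H4 -> H4
  add 0.0.0.0/0 -> H5 at depth 0
  add 0.0.0.0/0 -> H4 at depth 0
  lookup 187.159.236.145: bits 1 walk d0:H4→d1:- -> H4
  - 216.73.128.0/20 clear@20
  lookup 240.190.0.38: bits 1111000010111110000 walk d0:H4→d1:-→d2:-→d3:-→d4:-→d5:-→d6:-→d7:-→d8:-→d9:-→d10:-→d11:-→d12:-→d13:-→d14:-→d15:-→d16:H3→d17:H5→d18:-→d19:- -> H5
  add 240.190.16.0/20 -> H1 at depth 20
  add 0.0.0.0/0 -> H1 at depth 0
  lookup 240.190.23.62: bits 11110000101111100001 walk d0:H1→d1:-→d2:-→d3:-→d4:-→d5:-→d6:-→d7:-→d8:-→d9:-→d10:-→d11:-→d12:-→d13:-→d14:-→d15:-→d16:H3→d17:H5→d18:-→d19:-→d20:H1 -> H1
  lookup 240.190.23.19: bits 11110000101111100001 walk d0:H1→d1:-→d2:-→d3:-→d4:-→d5:-→d6:-→d7:-→d8:-→d9:-→d10:-→d11:-→d12:-→d13:-→d14:-→d15:-→d16:H3→d17:H5→d18:-→d19:-→d20:H1 -> H1
  add 216.73.0.0/16 -> H3 at depth 16
  - 216.73.0.0/16 clear@16
  lookup 240.190.0.1: bits 1111000010111110000 walk d0:H1→d1:-→d2:-→d3:-→d4:-→d5:-→d6:-→d7:-→d8:-→d9:-→d10:-→d11:-→d12:-→d13:-→d14:-→d15:-→d16:H3→d17:H5→d18:-→d19:- -> H5
  lookup 240.190.0.93: bits 1111000010111110000 walk d0:H1→d1:-→d2:-→d3:-→d4:-→d5:-→d6:-→d7:-→d8:-→d9:-→d10:-→d11:-→d12:-→d13:-→d14:-→d15:-→d16:H3→d17:H5→d18:-→d19:- -> H5

== LOOKUPS ==
["H3","H3","H3","H5","H3","H3","H4","H4","H5","H1","H1","H5","H5"]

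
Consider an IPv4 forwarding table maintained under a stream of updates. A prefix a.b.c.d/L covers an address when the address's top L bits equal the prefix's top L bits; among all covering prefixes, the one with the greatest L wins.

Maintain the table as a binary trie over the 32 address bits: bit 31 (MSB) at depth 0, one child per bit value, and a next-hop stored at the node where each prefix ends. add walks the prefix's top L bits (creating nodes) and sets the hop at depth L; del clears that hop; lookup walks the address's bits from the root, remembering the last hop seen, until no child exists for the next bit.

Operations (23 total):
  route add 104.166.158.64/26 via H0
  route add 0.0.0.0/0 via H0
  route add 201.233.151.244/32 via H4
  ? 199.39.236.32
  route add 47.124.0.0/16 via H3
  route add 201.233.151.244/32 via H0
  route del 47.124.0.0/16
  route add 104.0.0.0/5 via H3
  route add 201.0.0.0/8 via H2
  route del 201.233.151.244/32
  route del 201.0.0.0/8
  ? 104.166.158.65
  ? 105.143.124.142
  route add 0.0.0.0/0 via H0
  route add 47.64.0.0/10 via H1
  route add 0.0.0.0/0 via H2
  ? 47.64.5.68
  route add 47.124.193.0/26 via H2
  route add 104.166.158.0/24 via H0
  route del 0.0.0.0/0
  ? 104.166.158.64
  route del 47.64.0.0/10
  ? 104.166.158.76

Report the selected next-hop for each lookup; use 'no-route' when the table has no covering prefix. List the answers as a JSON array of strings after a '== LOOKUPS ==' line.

Apply in order:
  + 104.166.158.64/26 (H0) depth=26
  + 0.0.0.0/0 (H0) depth=0
  + 201.233.151.244/32 (H4) depth=32
  Q 199.39.236.32: descend 1100 ; hops seen [H0] ; pick H0
  + 47.124.0.0/16 (H3) depth=16
  + 201.233.151.244/32 (H0) depth=32
  - 47.124.0.0/16 clear@16
  + 104.0.0.0/5 (H3) depth=5
  + 201.0.0.0/8 (H2) depth=8
  - 201.233.151.244/32 clear@32
  - 201.0.0.0/8 clear@8
  Q 104.166.158.65: descend 01101000101001101001111001 ; hops seen [H0,H3,H0] ; pick H0
  Q 105.143.124.142: descend 0110100 ; hops seen [H0,H3] ; pick H3
  + 0.0.0.0/0 (H0) depth=0
  + 47.64.0.0/10 (H1) depth=10
  + 0.0.0.0/0 (H2) depth=0
  Q 47.64.5.68: descend 0010111101 ; hops seen [H2,H1] ; pick H1
  + 47.124.193.0/26 (H2) depth=26
  + 104.166.158.0/24 (H0) depth=24
  - 0.0.0.0/0 clear@0
  Q 104.166.158.64: descend 01101000101001101001111001 ; hops seen [H3,H0,H0] ; pick H0
  - 47.64.0.0/10 clear@10
  Q 104.166.158.76: descend 01101000101001101001111001 ; hops seen [H3,H0,H0] ; pick H0

== LOOKUPS ==
["H0","H0","H3","H1","H0","H0"]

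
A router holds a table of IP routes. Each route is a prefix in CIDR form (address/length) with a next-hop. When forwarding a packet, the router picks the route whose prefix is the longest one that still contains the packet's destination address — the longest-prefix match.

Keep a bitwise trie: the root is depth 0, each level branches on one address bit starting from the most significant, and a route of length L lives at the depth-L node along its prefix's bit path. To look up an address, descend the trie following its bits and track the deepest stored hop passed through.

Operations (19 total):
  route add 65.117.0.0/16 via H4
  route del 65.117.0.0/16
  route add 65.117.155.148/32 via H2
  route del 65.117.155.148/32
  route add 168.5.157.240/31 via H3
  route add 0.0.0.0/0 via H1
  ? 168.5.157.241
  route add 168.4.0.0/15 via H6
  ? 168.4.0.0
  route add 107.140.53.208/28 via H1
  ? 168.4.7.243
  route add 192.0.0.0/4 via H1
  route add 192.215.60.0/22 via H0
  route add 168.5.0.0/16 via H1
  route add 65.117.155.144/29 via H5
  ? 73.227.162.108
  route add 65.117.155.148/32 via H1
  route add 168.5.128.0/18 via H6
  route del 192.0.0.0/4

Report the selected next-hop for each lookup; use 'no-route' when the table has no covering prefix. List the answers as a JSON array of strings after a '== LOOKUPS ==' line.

Process each operation:
  add 65.117.0.0/16 -> H4 at depth 16
  del 65.117.0.0/16 (clear depth 16)
  add 65.117.155.148/32 -> H2 at depth 32
  del 65.117.155.148/32 (clear depth 32)
  add 168.5.157.240/31 -> H3 at depth 31
  add 0.0.0.0/0 -> H1 at depth 0
  lookup 168.5.157.241: bits 1010100000000101100111011111000 walk d0:H1→d1:-→d2:-→d3:-→d4:-→d5:-→d6:-→d7:-→d8:-→d9:-→d10:-→d11:-→d12:-→d13:-→d14:-→d15:-→d16:-→d17:-→d18:-→d19:-→d20:-→d21:-→d22:-→d23:-→d24:-→d25:-→d26:-→d27:-→d28:-→d29:-→d30:-→d31:H3 -> H3
  add 168.4.0.0/15 -> H6 at depth 15
  lookup 168.4.0.0: bits 101010000000010 walk d0:H1→d1:-→d2:-→d3:-→d4:-→d5:-→d6:-→d7:-→d8:-→d9:-→d10:-→d11:-→d12:-→d13:-→d14:-→d15:H6 -> H6
  add 107.140.53.208/28 -> H1 at depth 28
  lookup 168.4.7.243: bits 101010000000010 walk d0:H1→d1:-→d2:-→d3:-→d4:-→d5:-→d6:-→d7:-→d8:-→d9:-→d10:-→d11:-→d12:-→d13:-→d14:-→d15:H6 -> H6
  add 192.0.0.0/4 -> H1 at depth 4
  add 192.215.60.0/22 -> H0 at depth 22
  add 168.5.0.0/16 -> H1 at depth 16
  add 65.117.155.144/29 -> H5 at depth 29
  lookup 73.227.162.108: bits 0100 walk d0:H1→d1:-→d2:-→d3:-→d4:- -> H1
  add 65.117.155.148/32 -> H1 at depth 32
  add 168.5.128.0/18 -> H6 at depth 18
  del 192.0.0.0/4 (clear depth 4)

== LOOKUPS ==
["H3","H6","H6","H1"]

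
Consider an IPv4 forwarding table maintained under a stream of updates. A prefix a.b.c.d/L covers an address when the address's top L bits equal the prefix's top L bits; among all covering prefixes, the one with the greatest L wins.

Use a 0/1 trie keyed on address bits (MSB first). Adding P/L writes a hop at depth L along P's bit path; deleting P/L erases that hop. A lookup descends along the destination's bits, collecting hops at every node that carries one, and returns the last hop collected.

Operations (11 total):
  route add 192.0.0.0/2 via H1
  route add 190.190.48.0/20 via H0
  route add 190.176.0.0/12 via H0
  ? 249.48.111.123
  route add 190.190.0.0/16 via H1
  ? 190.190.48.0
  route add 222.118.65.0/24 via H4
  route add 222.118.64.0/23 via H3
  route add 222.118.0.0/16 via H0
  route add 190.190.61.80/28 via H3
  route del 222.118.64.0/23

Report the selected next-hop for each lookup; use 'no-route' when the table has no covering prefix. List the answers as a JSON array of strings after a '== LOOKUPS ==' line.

Trace:
  add 192.0.0.0/2 -> H1 at depth 2
  add 190.190.48.0/20 -> H0 at depth 20
  add 190.176.0.0/12 -> H0 at depth 12
  ? 249.48.111.123  path d0:-→d1:-→d2:H1  best=H1
  add 190.190.0.0/16 -> H1 at depth 16
  ? 190.190.48.0  path d0:-→d1:-→d2:-→d3:-→d4:-→d5:-→d6:-→d7:-→d8:-→d9:-→d10:-→d11:-→d12:H0→d13:-→d14:-→d15:-→d16:H1→d17:-→d18:-→d19:-→d20:H0  best=H0
  add 222.118.65.0/24 -> H4 at depth 24
  add 222.118.64.0/23 -> H3 at depth 23
  add 222.118.0.0/16 -> H0 at depth 16
  add 190.190.61.80/28 -> H3 at depth 28
  del 222.118.64.0/23 (clear depth 23)

== LOOKUPS ==
["H1","H0"]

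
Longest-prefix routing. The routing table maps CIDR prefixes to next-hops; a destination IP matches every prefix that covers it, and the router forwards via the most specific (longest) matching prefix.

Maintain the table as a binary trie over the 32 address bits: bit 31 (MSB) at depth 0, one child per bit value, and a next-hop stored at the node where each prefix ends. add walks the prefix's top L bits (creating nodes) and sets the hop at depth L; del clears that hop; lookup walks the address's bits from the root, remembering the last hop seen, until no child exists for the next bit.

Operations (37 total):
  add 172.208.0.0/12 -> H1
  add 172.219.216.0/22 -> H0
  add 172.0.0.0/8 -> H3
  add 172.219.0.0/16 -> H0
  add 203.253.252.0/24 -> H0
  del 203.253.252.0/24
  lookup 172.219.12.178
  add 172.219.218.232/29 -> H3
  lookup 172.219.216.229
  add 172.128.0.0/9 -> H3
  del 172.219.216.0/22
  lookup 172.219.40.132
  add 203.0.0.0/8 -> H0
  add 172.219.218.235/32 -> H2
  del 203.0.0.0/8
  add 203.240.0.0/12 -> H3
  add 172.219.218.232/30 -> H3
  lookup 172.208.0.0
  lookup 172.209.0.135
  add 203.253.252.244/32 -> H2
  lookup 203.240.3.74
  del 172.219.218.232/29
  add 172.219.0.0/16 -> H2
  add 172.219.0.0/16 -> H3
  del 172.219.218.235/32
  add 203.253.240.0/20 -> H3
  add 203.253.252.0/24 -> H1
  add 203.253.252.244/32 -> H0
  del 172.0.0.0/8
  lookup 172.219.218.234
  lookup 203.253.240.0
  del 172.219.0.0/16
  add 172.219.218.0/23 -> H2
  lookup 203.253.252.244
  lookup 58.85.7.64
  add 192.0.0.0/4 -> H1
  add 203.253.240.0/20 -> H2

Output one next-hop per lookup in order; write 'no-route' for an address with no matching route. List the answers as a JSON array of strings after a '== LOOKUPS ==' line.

Apply in order:
  add 172.208.0.0/12 -> H1 at depth 12
  add 172.219.216.0/22 -> H0 at depth 22
  add 172.0.0.0/8 -> H3 at depth 8
  add 172.219.0.0/16 -> H0 at depth 16
  add 203.253.252.0/24 -> H0 at depth 24
  - 203.253.252.0/24 clear@24
  Q 172.219.12.178: descend 1010110011011011 ; hops seen [H3,H1,H0] ; pick H0
  add 172.219.218.232/29 -> H3 at depth 29
  Q 172.219.216.229: descend 1010110011011011110110 ; hops seen [H3,H1,H0,H0] ; pick H0
  add 172.128.0.0/9 -> H3 at depth 9
  - 172.219.216.0/22 clear@22
  Q 172.219.40.132: descend 1010110011011011 ; hops seen [H3,H3,H1,H0] ; pick H0
  add 203.0.0.0/8 -> H0 at depth 8
  add 172.219.218.235/32 -> H2 at depth 32
  - 203.0.0.0/8 clear@8
  add 203.240.0.0/12 -> H3 at depth 12
  add 172.219.218.232/30 -> H3 at depth 30
  Q 172.208.0.0: descend 101011001101 ; hops seen [H3,H3,H1] ; pick H1
  Q 172.209.0.135: descend 101011001101 ; hops seen [H3,H3,H1] ; pick H1
  add 203.253.252.244/32 -> H2 at depth 32
  Q 203.240.3.74: descend 110010111111 ; hops seen [H3] ; pick H3
  - 172.219.218.232/29 clear@29
  add 172.219.0.0/16 -> H2 at depth 16
  add 172.219.0.0/16 -> H3 at depth 16
  - 172.219.218.235/32 clear@32
  add 203.253.240.0/20 -> H3 at depth 20
  add 203.253.252.0/24 -> H1 at depth 24
  add 203.253.252.244/32 -> H0 at depth 32
  - 172.0.0.0/8 clear@8
  Q 172.219.218.234: descend 1010110011011011110110101110101 ; hops seen [H3,H1,H3,H3] ; pick H3
  Q 203.253.240.0: descend 11001011111111011111 ; hops seen [H3,H3] ; pick H3
  - 172.219.0.0/16 clear@16
  add 172.219.218.0/23 -> H2 at depth 23
  Q 203.253.252.244: descend 11001011111111011111110011110100 ; hops seen [H3,H3,H1,H0] ; pick H0
  Q 58.85.7.64: descend ε ; hops seen [∅] ; pick no-route
  add 192.0.0.0/4 -> H1 at depth 4
  add 203.253.240.0/20 -> H2 at depth 20

== LOOKUPS ==
["H0","H0","H0","H1","H1","H3","H3","H3","H0","no-route"]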